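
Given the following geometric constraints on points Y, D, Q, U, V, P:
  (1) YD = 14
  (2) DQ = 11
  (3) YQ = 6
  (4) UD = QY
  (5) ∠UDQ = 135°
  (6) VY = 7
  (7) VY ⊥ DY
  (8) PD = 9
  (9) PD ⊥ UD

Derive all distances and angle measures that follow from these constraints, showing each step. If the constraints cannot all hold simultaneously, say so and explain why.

The constraints are consistent.

From the given relations:
  UD = QY = 6

Step 1: From DY = 14, YV = 7, and ∠DYV = 90°, by the law of cosines:
  DV² = DY² + YV² - 2·DY·YV·cos(90°) = 196 + 49 - 0 = 245
  DV = 7·√5

Step 2: From QD = 11, DU = 6, and ∠QDU = 135°, by the law of cosines:
  QU² = QD² + DU² - 2·QD·DU·cos(135°) = 121 + 36 + 93.34 = 250.3
  QU ≈ 15.82

Step 3: From UD = 6, DP = 9, and ∠UDP = 90°, by the law of cosines:
  UP² = UD² + DP² - 2·UD·DP·cos(90°) = 36 + 81 - 0 = 117
  UP = 3·√13

Step 4: From YD = 14, YQ = 6, DQ = 11, by the inverse law of cosines:
  cos(∠DYQ) = (YD² + YQ² - DQ²) / (2·YD·YQ)
  ∠DYQ = 48.65°

Step 5: From DQ = 11, DY = 14, QY = 6, by the inverse law of cosines:
  cos(∠QDY) = (DQ² + DY² - QY²) / (2·DQ·DY)
  ∠QDY = 24.17°

Step 6: From QD = 11, QY = 6, DY = 14, by the inverse law of cosines:
  cos(∠DQY) = (QD² + QY² - DY²) / (2·QD·QY)
  ∠DQY = 107.18°

Step 7: From DV = 7·√5, DY = 14, VY = 7, by the inverse law of cosines:
  cos(∠VDY) = (DV² + DY² - VY²) / (2·DV·DY)
  ∠VDY = 26.57°

Step 8: From QD = 11, QU = 15.82, DU = 6, by the inverse law of cosines:
  cos(∠DQU) = (QD² + QU² - DU²) / (2·QD·QU)
  ∠DQU = 15.55°

Step 9: From UD = 6, UP = 3·√13, DP = 9, by the inverse law of cosines:
  cos(∠DUP) = (UD² + UP² - DP²) / (2·UD·UP)
  ∠DUP = 56.31°

Step 10: From UD = 6, UQ = 15.82, DQ = 11, by the inverse law of cosines:
  cos(∠DUQ) = (UD² + UQ² - DQ²) / (2·UD·UQ)
  ∠DUQ = 29.45°

Step 11: From VD = 7·√5, VY = 7, DY = 14, by the inverse law of cosines:
  cos(∠DVY) = (VD² + VY² - DY²) / (2·VD·VY)
  ∠DVY = 63.43°

Step 12: From PD = 9, PU = 3·√13, DU = 6, by the inverse law of cosines:
  cos(∠DPU) = (PD² + PU² - DU²) / (2·PD·PU)
  ∠DPU = 33.69°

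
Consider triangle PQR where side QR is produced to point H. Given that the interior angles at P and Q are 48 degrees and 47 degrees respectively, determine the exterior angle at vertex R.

By the exterior angle theorem, an exterior angle of a triangle equals the sum of the two remote interior angles.
Exterior angle = angle P + angle Q
Exterior angle = 48 + 47 = 95 degrees

95 degrees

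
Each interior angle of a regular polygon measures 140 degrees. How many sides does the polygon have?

The exterior angle is the supplement of the interior angle: 180 - 140 = 40 degrees.
Since the exterior angles of any convex polygon sum to 360 degrees, the number of sides is 360 / 40 = 9.

9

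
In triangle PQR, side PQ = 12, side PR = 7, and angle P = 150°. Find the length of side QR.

When two sides and the included angle are known, the law of cosines gives the third side.
c^2 = a^2 + b^2 - 2ab cos(C) generalizes the Pythagorean theorem to non-right triangles.
Here: QR^2 = 144 + 49 - 168*(-sqrt(3)/2) = 84*sqrt(3) + 193
QR = sqrt(84*sqrt(3) + 193)

sqrt(84*sqrt(3) + 193)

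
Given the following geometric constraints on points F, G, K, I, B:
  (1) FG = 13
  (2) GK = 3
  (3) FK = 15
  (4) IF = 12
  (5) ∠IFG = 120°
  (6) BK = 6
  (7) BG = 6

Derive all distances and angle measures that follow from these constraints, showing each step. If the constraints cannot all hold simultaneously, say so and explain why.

The constraints are consistent.

Step 1: From GF = 13, FI = 12, and ∠GFI = 120°, by the law of cosines:
  GI² = GF² + FI² - 2·GF·FI·cos(120°) = 169 + 144 + 156 = 469
  GI ≈ 21.66

Step 2: From FG = 13, FK = 15, GK = 3, by the inverse law of cosines:
  cos(∠GFK) = (FG² + FK² - GK²) / (2·FG·FK)
  ∠GFK = 9.18°

Step 3: From GB = 6, GK = 3, BK = 6, by the inverse law of cosines:
  cos(∠BGK) = (GB² + GK² - BK²) / (2·GB·GK)
  ∠BGK = 75.52°

Step 4: From GF = 13, GK = 3, FK = 15, by the inverse law of cosines:
  cos(∠FGK) = (GF² + GK² - FK²) / (2·GF·GK)
  ∠FGK = 127.05°

Step 5: From KB = 6, KG = 3, BG = 6, by the inverse law of cosines:
  cos(∠BKG) = (KB² + KG² - BG²) / (2·KB·KG)
  ∠BKG = 75.52°

Step 6: From KF = 15, KG = 3, FG = 13, by the inverse law of cosines:
  cos(∠FKG) = (KF² + KG² - FG²) / (2·KF·KG)
  ∠FKG = 43.76°

Step 7: From BG = 6, BK = 6, GK = 3, by the inverse law of cosines:
  cos(∠GBK) = (BG² + BK² - GK²) / (2·BG·BK)
  ∠GBK = 28.96°

Step 8: From GF = 13, GI = 21.66, FI = 12, by the inverse law of cosines:
  cos(∠FGI) = (GF² + GI² - FI²) / (2·GF·GI)
  ∠FGI = 28.68°

Step 9: From IF = 12, IG = 21.66, FG = 13, by the inverse law of cosines:
  cos(∠FIG) = (IF² + IG² - FG²) / (2·IF·IG)
  ∠FIG = 31.32°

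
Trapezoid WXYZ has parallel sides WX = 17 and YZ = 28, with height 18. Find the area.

Area of a trapezoid = (base1 + base2) * height / 2
Area = (17 + 28) * 18 / 2
Area = 45 * 18 / 2
Area = 810 / 2
Area = 405

405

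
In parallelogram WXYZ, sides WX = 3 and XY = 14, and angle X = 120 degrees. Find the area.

Area = 3 * 14 * sin(120°) = 42 * sqrt(3)/2 = 21*sqrt(3)

21*sqrt(3)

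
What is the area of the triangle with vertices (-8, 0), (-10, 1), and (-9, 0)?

The Shoelace formula computes the area from vertex coordinates by summing cross products.
For vertices (-8,0), (-10,1), (-9,0):
Signed sum = -8*1 - -10*0 + -10*0 - -9*1 + -9*0 - -8*0
= -8 + 9 + 0 = 1
Area = (1/2)|1| = 1/2.

1/2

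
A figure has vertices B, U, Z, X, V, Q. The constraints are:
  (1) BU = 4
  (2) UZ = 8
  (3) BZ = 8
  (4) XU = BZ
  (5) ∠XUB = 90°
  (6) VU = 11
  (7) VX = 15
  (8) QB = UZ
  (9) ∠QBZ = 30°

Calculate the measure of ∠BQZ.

From the given relations: QB = UZ = 8.
Step 1: By the law of cosines on triangle QBZ: QZ² = 8² + 8² − 2·8·8·cos(30°) = 17.15, so QZ ≈ 4.14.
Step 2: By the inverse law of cosines on triangle BQZ: cos(∠BQZ) = (8² + 4.14² − 8²) / (2·8·4.14) = 17.15/66.26 = 0.2588, so ∠BQZ = 75°.

Therefore, the measure of angle ∠BQZ = 75°.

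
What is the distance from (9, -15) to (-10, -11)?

d = sqrt((-19)^2 + (4)^2) = sqrt(377)

sqrt(377)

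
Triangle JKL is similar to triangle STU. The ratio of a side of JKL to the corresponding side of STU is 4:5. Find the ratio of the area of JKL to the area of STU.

Area scales with the square of linear dimensions. If every length is multiplied by 4/5, then the area is multiplied by (4/5)^2 = 16/25.
The area ratio is 16:25.

16:25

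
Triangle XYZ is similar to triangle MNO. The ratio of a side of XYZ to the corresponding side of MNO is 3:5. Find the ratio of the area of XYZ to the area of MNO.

Area ratio = (side ratio)^2 = (3/5)^2 = 9:25.

9:25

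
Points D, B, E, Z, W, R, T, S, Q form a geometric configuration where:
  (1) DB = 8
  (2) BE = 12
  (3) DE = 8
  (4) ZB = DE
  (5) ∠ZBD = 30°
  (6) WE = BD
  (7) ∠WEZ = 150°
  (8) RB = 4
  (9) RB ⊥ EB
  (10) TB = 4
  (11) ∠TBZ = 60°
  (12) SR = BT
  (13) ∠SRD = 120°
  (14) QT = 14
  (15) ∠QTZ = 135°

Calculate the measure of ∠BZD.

From the given relations: ZB = DE = 8.
Step 1: By the law of cosines on triangle ZBD: ZD² = 8² + 8² − 2·8·8·cos(30°) = 17.15, so ZD ≈ 4.14.
Step 2: By the inverse law of cosines on triangle BZD: cos(∠BZD) = (8² + 4.14² − 8²) / (2·8·4.14) = 17.15/66.26 = 0.2588, so ∠BZD = 75°.

Therefore, the measure of angle ∠BZD = 75°.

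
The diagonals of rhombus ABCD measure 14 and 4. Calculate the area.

Area = (14 * 4) / 2 = 56 / 2 = 28

28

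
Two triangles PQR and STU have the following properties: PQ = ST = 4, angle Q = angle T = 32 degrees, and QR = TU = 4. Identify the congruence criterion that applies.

The given information provides:
PQ = ST = 4, angle Q = angle T = 32 degrees, and QR = TU = 4
This matches the SAS congruence theorem.
Two pairs of corresponding sides and the included angle are equal (Side-Angle-Side).

SAS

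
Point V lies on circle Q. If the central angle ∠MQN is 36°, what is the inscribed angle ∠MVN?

An inscribed angle intercepts an arc from a point on the circle, while the central angle intercepts the same arc from the center.
The inscribed angle is always half the central angle: 36° / 2 = 18°.

18°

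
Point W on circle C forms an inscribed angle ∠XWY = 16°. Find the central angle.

By the inscribed angle theorem, the central angle is twice the inscribed angle.
Central angle = 2 × 16° = 32°

32°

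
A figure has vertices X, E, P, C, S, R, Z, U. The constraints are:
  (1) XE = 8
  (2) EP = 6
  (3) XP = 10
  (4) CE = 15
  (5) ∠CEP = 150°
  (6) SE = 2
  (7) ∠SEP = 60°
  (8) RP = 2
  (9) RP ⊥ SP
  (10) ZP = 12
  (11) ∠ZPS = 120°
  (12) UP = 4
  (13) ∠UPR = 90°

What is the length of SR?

Step 1: By the law of cosines on triangle SEP: SP² = 2² + 6² − 2·2·6·cos(60°) = 28, so SP = 2·√7.
Step 2: By the law of cosines on triangle SPR: SR² = (2·√7)² + 2² − 2·2·√7·2·cos(90°) = 32, so SR = 4·√2.

Therefore, the length of SR = 4·√2.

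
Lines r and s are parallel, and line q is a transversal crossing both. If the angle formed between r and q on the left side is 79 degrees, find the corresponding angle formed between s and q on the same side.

When a transversal crosses parallel lines, angles in the same position at each intersection are called corresponding angles.
These are always equal, so the answer is 79 degrees.

79 degrees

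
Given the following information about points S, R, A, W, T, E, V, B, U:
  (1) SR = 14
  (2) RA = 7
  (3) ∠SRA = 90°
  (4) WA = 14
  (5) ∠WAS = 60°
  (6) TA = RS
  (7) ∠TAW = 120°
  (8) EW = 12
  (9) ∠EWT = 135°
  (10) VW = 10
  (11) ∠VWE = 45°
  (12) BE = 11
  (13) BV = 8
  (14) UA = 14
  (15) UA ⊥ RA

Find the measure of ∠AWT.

From the given relations: TA = RS = 14.
Step 1: By the law of cosines on triangle WAT: WT² = 14² + 14² − 2·14·14·cos(120°) = 588, so WT = 14·√3.
Step 2: By the inverse law of cosines on triangle AWT: cos(∠AWT) = (14² + (14·√3)² − 14²) / (2·14·14·√3) = 588/678.96 = 0.866, so ∠AWT = 30°.

Therefore, the measure of angle ∠AWT = 30°.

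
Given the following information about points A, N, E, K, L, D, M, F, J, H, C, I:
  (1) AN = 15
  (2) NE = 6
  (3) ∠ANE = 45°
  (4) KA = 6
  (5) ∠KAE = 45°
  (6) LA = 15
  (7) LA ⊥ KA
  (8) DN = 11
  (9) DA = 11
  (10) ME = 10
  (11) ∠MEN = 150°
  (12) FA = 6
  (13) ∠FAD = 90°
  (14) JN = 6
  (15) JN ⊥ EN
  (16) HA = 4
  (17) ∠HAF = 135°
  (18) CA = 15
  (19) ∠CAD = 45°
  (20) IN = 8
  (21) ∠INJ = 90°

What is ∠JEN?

Step 1: By the law of cosines on triangle ENJ: EJ² = 6² + 6² − 2·6·6·cos(90°) = 72, so EJ = 6·√2.
Step 2: By the inverse law of cosines on triangle JEN: cos(∠JEN) = ((6·√2)² + 6² − 6²) / (2·6·√2·6) = 72/101.82 = 0.7071, so ∠JEN = 45°.

Therefore, the measure of angle ∠JEN = 45°.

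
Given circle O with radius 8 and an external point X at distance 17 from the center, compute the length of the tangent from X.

tangent = √(d² - r²) = √(17² - 8²) = √(289 - 64) = √225 = 15

15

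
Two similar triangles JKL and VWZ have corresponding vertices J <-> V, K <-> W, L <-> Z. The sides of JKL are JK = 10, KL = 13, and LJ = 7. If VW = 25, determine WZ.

k = 25/10 = 5/2. WZ = 5/2 * 13 = 65/2.

65/2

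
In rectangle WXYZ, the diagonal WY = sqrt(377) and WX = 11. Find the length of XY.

Using the Pythagorean theorem: d^2 = a^2 + b^2
b^2 = d^2 - a^2
b^2 = 377 - 121
b^2 = 256
b = sqrt(256) = 16

16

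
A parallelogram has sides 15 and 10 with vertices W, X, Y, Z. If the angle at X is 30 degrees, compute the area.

The area of a parallelogram equals the product of two adjacent sides times the sine of the included angle.
This is because the height equals 10 * sin(30°) = 5.
Area = 15 * 5 = 75

75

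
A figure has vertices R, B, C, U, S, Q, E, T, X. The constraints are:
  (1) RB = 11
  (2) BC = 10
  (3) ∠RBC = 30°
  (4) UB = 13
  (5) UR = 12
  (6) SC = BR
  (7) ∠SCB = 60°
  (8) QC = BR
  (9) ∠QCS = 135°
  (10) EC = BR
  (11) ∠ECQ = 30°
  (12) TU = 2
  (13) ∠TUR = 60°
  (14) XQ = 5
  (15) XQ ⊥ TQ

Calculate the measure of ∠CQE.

From the given relations: QC = BR = 11; EC = BR = 11.
Step 1: By the law of cosines on triangle QCE: QE² = 11² + 11² − 2·11·11·cos(30°) = 32.42, so QE ≈ 5.69.
Step 2: By the inverse law of cosines on triangle CQE: cos(∠CQE) = (11² + 5.69² − 11²) / (2·11·5.69) = 32.42/125.27 = 0.2588, so ∠CQE = 75°.

Therefore, the measure of angle ∠CQE = 75°.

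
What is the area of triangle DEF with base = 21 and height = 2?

Area = (1/2)(21)(2) = 21

21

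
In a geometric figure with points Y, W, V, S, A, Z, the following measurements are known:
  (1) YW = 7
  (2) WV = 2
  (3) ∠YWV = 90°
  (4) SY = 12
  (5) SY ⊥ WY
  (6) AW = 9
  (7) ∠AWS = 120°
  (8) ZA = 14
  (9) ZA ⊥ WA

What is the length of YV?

Step 1: By the law of cosines on triangle YWV: YV² = 7² + 2² − 2·7·2·cos(90°) = 53, so YV = √53.

Therefore, the length of YV = √53.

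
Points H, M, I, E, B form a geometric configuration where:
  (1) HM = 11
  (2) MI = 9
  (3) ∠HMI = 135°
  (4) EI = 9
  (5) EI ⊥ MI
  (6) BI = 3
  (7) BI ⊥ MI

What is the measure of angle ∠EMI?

Step 1: By the law of cosines on triangle MIE: ME² = 9² + 9² − 2·9·9·cos(90°) = 162, so ME = 9·√2.
Step 2: By the inverse law of cosines on triangle EMI: cos(∠EMI) = ((9·√2)² + 9² − 9²) / (2·9·√2·9) = 162/229.1 = 0.7071, so ∠EMI = 45°.

Therefore, the measure of angle ∠EMI = 45°.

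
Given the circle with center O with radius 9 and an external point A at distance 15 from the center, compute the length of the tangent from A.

tangent = √(d² - r²) = √(15² - 9²) = √(225 - 81) = √144 = 12

12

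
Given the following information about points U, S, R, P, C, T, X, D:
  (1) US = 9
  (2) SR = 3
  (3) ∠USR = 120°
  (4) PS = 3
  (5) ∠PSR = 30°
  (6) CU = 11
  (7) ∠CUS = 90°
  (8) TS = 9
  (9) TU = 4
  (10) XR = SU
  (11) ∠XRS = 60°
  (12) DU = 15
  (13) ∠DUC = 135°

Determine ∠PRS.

Step 1: By the law of cosines on triangle RSP: RP² = 3² + 3² − 2·3·3·cos(30°) = 2.41, so RP ≈ 1.55.
Step 2: By the inverse law of cosines on triangle PRS: cos(∠PRS) = (1.55² + 3² − 3²) / (2·1.55·3) = 2.41/9.32 = 0.2588, so ∠PRS = 75°.

Therefore, the measure of angle ∠PRS = 75°.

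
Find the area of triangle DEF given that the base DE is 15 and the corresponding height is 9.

A triangle's area is half the area of a rectangle with the same base and height.
Area = (1/2) * 15 * 9 = 135/2.

135/2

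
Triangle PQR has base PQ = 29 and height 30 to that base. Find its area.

Area = (1/2)(29)(30) = 435

435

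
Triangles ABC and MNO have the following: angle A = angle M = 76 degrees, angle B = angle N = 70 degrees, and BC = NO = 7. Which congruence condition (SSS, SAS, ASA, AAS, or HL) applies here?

The given information provides:
angle A = angle M = 76 degrees, angle B = angle N = 70 degrees, and BC = NO = 7
This matches the AAS congruence theorem.
Two pairs of corresponding angles and a non-included side are equal (Angle-Angle-Side).

AAS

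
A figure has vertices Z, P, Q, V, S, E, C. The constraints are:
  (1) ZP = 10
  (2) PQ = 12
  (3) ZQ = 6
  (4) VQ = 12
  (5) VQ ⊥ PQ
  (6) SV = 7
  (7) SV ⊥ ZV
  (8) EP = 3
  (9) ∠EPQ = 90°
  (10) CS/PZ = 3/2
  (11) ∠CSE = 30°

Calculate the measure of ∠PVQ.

Step 1: By the law of cosines on triangle VQP: VP² = 12² + 12² − 2·12·12·cos(90°) = 288, so VP = 12·√2.
Step 2: By the inverse law of cosines on triangle PVQ: cos(∠PVQ) = ((12·√2)² + 12² − 12²) / (2·12·√2·12) = 288/407.29 = 0.7071, so ∠PVQ = 45°.

Therefore, the measure of angle ∠PVQ = 45°.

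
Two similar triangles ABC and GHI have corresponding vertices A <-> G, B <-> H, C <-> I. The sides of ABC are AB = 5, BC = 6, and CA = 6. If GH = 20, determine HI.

k = 20/5 = 4. HI = 4 * 6 = 24.

24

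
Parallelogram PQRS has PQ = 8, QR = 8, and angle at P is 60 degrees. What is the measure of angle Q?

Opposite sides of a parallelogram are parallel, so consecutive angles form co-interior angles on a transversal.
Co-interior angles sum to 180°, giving angle Q = 180 - 60 = 120 degrees.

120 degrees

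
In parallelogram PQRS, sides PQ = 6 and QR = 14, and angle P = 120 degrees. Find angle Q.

Consecutive angles are supplementary: angle Q = 180 - 120 = 60 degrees.

60 degrees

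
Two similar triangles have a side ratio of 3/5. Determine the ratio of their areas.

Area ratio = (side ratio)^2 = (3/5)^2 = 9:25.

9:25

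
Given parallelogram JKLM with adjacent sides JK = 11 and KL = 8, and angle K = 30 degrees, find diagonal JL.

Law of cosines: d^2 = 11^2 + 8^2 - 2(11)(8)cos(30°) = 185 - 88*sqrt(3), so d = sqrt(185 - 88*sqrt(3)).

sqrt(185 - 88*sqrt(3))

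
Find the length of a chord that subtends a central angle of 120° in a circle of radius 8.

Drop a perpendicular from the center to the chord, bisecting both the chord and the central angle.
Each half-chord = r sin(θ/2) = 8 sin(60°).
The full chord = 2 × 8 × sin(60°) = 8*sqrt(3).

8*sqrt(3)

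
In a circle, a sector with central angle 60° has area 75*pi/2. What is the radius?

Sector area A = πr² × θ/360, so r² = 360A / (πθ).
r² = 360 × 75*pi/2 / (π × 60)
r² = 225
r = 15

15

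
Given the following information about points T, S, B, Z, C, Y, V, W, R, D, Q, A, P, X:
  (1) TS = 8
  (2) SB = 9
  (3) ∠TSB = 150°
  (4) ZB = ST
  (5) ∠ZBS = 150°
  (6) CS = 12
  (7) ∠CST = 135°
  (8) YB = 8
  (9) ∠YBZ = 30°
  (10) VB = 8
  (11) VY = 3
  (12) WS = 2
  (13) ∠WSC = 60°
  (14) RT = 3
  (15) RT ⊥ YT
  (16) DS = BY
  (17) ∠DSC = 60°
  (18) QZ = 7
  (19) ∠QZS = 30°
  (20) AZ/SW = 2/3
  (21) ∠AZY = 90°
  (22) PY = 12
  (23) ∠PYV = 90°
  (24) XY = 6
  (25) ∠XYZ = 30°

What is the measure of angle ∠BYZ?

From the given relations: ZB = ST = 8.
Step 1: By the law of cosines on triangle YBZ: YZ² = 8² + 8² − 2·8·8·cos(30°) = 17.15, so YZ ≈ 4.14.
Step 2: By the inverse law of cosines on triangle BYZ: cos(∠BYZ) = (8² + 4.14² − 8²) / (2·8·4.14) = 17.15/66.26 = 0.2588, so ∠BYZ = 75°.

Therefore, the measure of angle ∠BYZ = 75°.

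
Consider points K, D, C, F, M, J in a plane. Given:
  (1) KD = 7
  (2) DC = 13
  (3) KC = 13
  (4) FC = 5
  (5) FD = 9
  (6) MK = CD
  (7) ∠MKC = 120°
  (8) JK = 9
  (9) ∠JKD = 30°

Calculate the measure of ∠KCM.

From the given relations: MK = CD = 13.
Step 1: By the law of cosines on triangle CKM: CM² = 13² + 13² − 2·13·13·cos(120°) = 507, so CM = 13·√3.
Step 2: By the inverse law of cosines on triangle KCM: cos(∠KCM) = (13² + (13·√3)² − 13²) / (2·13·13·√3) = 507/585.43 = 0.866, so ∠KCM = 30°.

Therefore, the measure of angle ∠KCM = 30°.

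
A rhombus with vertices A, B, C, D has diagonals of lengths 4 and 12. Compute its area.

Area of a rhombus = (d1 * d2) / 2
Area = (4 * 12) / 2
Area = 48 / 2
Area = 24

24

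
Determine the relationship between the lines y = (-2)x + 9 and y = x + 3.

Slope of line 1: m1 = -2
Slope of line 2: m2 = 1
For parallel lines we need equal slopes: -2 != 1.
For perpendicular lines we need m1*m2 = -1: (-2)(1) = -2 != -1.
Since neither condition holds, the lines are neither parallel nor perpendicular.

Neither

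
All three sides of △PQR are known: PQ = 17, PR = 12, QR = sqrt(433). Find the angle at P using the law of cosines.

When all three sides of a triangle are known, the law of cosines can be rearranged to find any angle.
cos(C) = (a² + b² - c²) / (2ab) gives cos(P) = 0.
Taking the inverse cosine: P = 90°.

90°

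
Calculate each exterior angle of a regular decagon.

Each exterior angle of a regular n-gon is 360 / n.
For n = 10: 360 / 10 = 36 degrees.

36 degrees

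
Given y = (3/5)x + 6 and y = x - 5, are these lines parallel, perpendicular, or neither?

Slope of line 1: m1 = 3/5
Slope of line 2: m2 = 1
For parallel lines we need equal slopes: 3/5 != 1.
For perpendicular lines we need m1*m2 = -1: (3/5)(1) = 3/5 != -1.
Since neither condition holds, the lines are neither parallel nor perpendicular.

Neither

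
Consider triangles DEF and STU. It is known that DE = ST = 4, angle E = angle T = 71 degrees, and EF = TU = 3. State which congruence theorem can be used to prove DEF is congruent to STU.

Consider the given information: DE = ST = 4, angle E = angle T = 71 degrees, and EF = TU = 3
This is not AAS or HL: AAS requires two angles and a non-included side. HL only applies to right triangles with matching hypotenuse and leg.
The correct criterion is SAS. Two pairs of corresponding sides and the included angle are equal (Side-Angle-Side).

SAS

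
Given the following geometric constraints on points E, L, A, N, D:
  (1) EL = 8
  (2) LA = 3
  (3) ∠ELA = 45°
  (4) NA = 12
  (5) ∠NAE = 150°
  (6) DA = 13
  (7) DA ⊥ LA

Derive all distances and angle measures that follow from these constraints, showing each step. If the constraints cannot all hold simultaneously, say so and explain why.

The constraints are consistent.

Step 1: From EL = 8, LA = 3, and ∠ELA = 45°, by the law of cosines:
  EA² = EL² + LA² - 2·EL·LA·cos(45°) = 64 + 9 - 33.94 = 39.06
  EA ≈ 6.25

Step 2: From LA = 3, AD = 13, and ∠LAD = 90°, by the law of cosines:
  LD² = LA² + AD² - 2·LA·AD·cos(90°) = 9 + 169 - 0 = 178
  LD = √178

Step 3: From EA = 6.25, AN = 12, and ∠EAN = 150°, by the law of cosines:
  EN² = EA² + AN² - 2·EA·AN·cos(150°) = 39.06 + 144 + 129.9 = 313
  EN ≈ 17.69

Step 4: From EA = 6.25, EL = 8, AL = 3, by the inverse law of cosines:
  cos(∠AEL) = (EA² + EL² - AL²) / (2·EA·EL)
  ∠AEL = 19.84°

Step 5: From LA = 3, LD = √178, AD = 13, by the inverse law of cosines:
  cos(∠ALD) = (LA² + LD² - AD²) / (2·LA·LD)
  ∠ALD = 77.01°

Step 6: From AE = 6.25, AL = 3, EL = 8, by the inverse law of cosines:
  cos(∠EAL) = (AE² + AL² - EL²) / (2·AE·AL)
  ∠EAL = 115.16°

Step 7: From DA = 13, DL = √178, AL = 3, by the inverse law of cosines:
  cos(∠ADL) = (DA² + DL² - AL²) / (2·DA·DL)
  ∠ADL = 12.99°

Step 8: From EA = 6.25, EN = 17.69, AN = 12, by the inverse law of cosines:
  cos(∠AEN) = (EA² + EN² - AN²) / (2·EA·EN)
  ∠AEN = 19.83°

Step 9: From NA = 12, NE = 17.69, AE = 6.25, by the inverse law of cosines:
  cos(∠ANE) = (NA² + NE² - AE²) / (2·NA·NE)
  ∠ANE = 10.17°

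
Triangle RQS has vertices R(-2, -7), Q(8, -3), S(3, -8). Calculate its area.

Shoelace: Area = (1/2)|-2(-3--8) + 8(-8--7) + 3(-7--3)| = (1/2)(30) = 15

15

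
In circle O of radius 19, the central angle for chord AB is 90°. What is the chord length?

Chord length = 2r sin(θ/2)
= 2 × 19 × sin(90°/2)
= 2 × 19 × sin(45°)
= 19*sqrt(2)

19*sqrt(2)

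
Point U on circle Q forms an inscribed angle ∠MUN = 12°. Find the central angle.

By the inscribed angle theorem, the central angle is twice the inscribed angle.
Central angle = 2 × 12° = 24°

24°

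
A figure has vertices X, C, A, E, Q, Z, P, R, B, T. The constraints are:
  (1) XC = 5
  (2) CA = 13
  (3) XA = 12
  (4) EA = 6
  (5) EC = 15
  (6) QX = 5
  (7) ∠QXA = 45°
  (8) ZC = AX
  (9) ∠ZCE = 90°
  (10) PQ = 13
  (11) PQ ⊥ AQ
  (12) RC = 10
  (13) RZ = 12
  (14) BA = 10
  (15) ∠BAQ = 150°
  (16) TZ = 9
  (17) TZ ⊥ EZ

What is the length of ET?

From the given relations: ZC = AX = 12.
Step 1: By the law of cosines on triangle ZCE: ZE² = 12² + 15² − 2·12·15·cos(90°) = 369, so ZE = 3·√41.
Step 2: By the law of cosines on triangle EZT: ET² = (3·√41)² + 9² − 2·3·√41·9·cos(90°) = 450, so ET = 15·√2.

Therefore, the length of ET = 15·√2.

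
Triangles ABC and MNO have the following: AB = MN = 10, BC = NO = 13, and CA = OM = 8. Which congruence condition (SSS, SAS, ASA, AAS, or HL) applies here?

The given information provides:
AB = MN = 10, BC = NO = 13, and CA = OM = 8
This matches the SSS congruence theorem.
All three pairs of corresponding sides are equal (Side-Side-Side).

SSS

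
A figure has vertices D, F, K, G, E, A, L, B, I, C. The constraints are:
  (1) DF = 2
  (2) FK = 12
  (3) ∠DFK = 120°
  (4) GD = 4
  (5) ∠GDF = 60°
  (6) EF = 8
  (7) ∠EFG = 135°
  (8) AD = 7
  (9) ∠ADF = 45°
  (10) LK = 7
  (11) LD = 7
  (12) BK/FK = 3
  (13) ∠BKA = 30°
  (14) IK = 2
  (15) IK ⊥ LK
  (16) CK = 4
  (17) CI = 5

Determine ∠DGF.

Step 1: By the law of cosines on triangle GDF: GF² = 4² + 2² − 2·4·2·cos(60°) = 12, so GF = 2·√3.
Step 2: By the inverse law of cosines on triangle DGF: cos(∠DGF) = (4² + (2·√3)² − 2²) / (2·4·2·√3) = 24/27.71 = 0.866, so ∠DGF = 30°.

Therefore, the measure of angle ∠DGF = 30°.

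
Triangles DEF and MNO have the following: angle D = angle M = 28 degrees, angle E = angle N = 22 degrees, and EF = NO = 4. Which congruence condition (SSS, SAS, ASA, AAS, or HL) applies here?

Consider the given information: angle D = angle M = 28 degrees, angle E = angle N = 22 degrees, and EF = NO = 4
This is not SSS or ASA: SSS requires all three pairs of sides, but we don't have that. ASA requires two angles and the side between them.
The correct criterion is AAS. Two pairs of corresponding angles and a non-included side are equal (Angle-Angle-Side).

AAS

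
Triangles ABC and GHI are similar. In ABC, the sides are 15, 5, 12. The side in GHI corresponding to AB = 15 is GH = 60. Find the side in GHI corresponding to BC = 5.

Similar triangles have proportional sides. Setting up the proportion:
GH / AB = HI / BC
60 / 15 = HI / 5
HI = 5 * 60 / 15 = 20.

20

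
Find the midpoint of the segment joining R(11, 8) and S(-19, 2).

M = ((x₁ + x₂)/2, (y₁ + y₂)/2)
= ((11 + -19)/2, (8 + 2)/2)
= (-8/2, 10/2) = (-4, 5)

(-4, 5)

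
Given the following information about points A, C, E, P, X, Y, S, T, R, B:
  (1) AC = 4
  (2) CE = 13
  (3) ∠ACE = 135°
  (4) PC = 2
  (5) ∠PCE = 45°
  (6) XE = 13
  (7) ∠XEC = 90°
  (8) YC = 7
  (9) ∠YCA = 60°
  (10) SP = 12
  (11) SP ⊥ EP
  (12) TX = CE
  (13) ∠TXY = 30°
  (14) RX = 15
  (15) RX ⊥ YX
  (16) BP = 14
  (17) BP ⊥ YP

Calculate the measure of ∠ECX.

Step 1: By the law of cosines on triangle CEX: CX² = 13² + 13² − 2·13·13·cos(90°) = 338, so CX = 13·√2.
Step 2: By the inverse law of cosines on triangle ECX: cos(∠ECX) = (13² + (13·√2)² − 13²) / (2·13·13·√2) = 338/478 = 0.7071, so ∠ECX = 45°.

Therefore, the measure of angle ∠ECX = 45°.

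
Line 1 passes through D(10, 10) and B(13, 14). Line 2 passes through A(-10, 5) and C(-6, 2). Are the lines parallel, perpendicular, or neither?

Slope of line 1: m1 = (14 - 10)/(13 - 10) = 4/3 = 4/3
Slope of line 2: m2 = (2 - 5)/(-6 - -10) = -3/4 = -3/4
m1 * m2 = (4/3) * (-3/4) = -1 = -1, so the lines are perpendicular.

Perpendicular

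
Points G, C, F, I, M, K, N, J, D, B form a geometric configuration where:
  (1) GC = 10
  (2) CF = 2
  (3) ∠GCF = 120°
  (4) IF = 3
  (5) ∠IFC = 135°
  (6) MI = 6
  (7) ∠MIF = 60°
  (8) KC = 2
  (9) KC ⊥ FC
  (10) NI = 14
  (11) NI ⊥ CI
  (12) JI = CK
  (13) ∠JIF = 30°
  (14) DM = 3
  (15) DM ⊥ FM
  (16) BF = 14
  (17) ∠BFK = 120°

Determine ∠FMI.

Step 1: By the law of cosines on triangle MIF: MF² = 6² + 3² − 2·6·3·cos(60°) = 27, so MF = 3·√3.
Step 2: By the inverse law of cosines on triangle FMI: cos(∠FMI) = ((3·√3)² + 6² − 3²) / (2·3·√3·6) = 54/62.35 = 0.866, so ∠FMI = 30°.

Therefore, the measure of angle ∠FMI = 30°.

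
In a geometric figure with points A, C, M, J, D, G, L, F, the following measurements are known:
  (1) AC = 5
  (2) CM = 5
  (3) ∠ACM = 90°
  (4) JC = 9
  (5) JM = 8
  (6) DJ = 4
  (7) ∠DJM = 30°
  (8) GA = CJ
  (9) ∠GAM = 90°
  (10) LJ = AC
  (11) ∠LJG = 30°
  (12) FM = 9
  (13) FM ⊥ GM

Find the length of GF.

From the given relations: GA = CJ = 9.
Step 1: By the law of cosines on triangle ACM: AM² = 5² + 5² − 2·5·5·cos(90°) = 50, so AM = 5·√2.
Step 2: By the law of cosines on triangle GAM: GM² = 9² + (5·√2)² − 2·9·5·√2·cos(90°) = 131, so GM = √131.
Step 3: By the law of cosines on triangle GMF: GF² = √131² + 9² − 2·√131·9·cos(90°) = 212, so GF = 2·√53.

Therefore, the length of GF = 2·√53.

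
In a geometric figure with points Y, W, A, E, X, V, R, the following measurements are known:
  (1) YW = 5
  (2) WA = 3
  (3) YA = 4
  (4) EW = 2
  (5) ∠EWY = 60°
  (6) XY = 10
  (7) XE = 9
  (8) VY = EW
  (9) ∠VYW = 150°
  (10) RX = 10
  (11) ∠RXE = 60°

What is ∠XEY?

Step 1: By the law of cosines on triangle EWY: EY² = 2² + 5² − 2·2·5·cos(60°) = 19, so EY = √19.
Step 2: By the inverse law of cosines on triangle XEY: cos(∠XEY) = (9² + √19² − 10²) / (2·9·√19) = 0/78.46 = 0, so ∠XEY = 90°.

Therefore, the measure of angle ∠XEY = 90°.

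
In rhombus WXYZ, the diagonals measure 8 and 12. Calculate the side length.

In a rhombus, the diagonals bisect each other perpendicularly, creating four congruent right triangles.
Each triangle has legs 4 (half of 8) and 6 (half of 12).
The hypotenuse of each right triangle is a side of the rhombus:
side = sqrt(4^2 + 6^2) = sqrt(52) = 2*sqrt(13)

2*sqrt(13)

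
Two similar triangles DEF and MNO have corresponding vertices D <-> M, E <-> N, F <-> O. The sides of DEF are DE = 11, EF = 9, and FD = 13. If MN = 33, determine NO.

Similar triangles have proportional sides. Setting up the proportion:
MN / DE = NO / EF
33 / 11 = NO / 9
NO = 9 * 33 / 11 = 27.

27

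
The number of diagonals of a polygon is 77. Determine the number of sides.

Using d = n(n - 3)/2, we solve 77 = n(n - 3)/2.
So n(n - 3) = 154.
Testing n = 14: 14 * 11 = 154 = 154. Correct.
The polygon has 14 sides.

14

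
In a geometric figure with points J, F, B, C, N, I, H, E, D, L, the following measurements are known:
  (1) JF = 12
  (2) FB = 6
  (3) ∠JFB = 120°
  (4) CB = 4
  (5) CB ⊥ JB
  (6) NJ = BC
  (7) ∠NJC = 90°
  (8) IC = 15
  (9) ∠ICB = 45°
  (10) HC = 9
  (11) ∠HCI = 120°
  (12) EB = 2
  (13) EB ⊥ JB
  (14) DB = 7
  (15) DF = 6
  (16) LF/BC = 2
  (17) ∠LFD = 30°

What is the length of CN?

From the given relations: NJ = BC = 4.
Step 1: By the law of cosines on triangle BFJ: BJ² = 6² + 12² − 2·6·12·cos(120°) = 252, so BJ = 6·√7.
Step 2: By the law of cosines on triangle JBC: JC² = (6·√7)² + 4² − 2·6·√7·4·cos(90°) = 268, so JC = 2·√67.
Step 3: By the law of cosines on triangle CJN: CN² = (2·√67)² + 4² − 2·2·√67·4·cos(90°) = 284, so CN = 2·√71.

Therefore, the length of CN = 2·√71.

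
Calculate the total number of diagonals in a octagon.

Each of the 8 vertices connects to 5 non-adjacent vertices via diagonals.
Total connections = 8 × 5 = 40, but each diagonal is counted twice.
Number of diagonals = 40 / 2 = 20.

20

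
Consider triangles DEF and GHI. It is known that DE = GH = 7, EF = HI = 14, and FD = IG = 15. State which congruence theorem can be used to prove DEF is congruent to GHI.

The given information matches SSS: All three pairs of corresponding sides are equal (Side-Side-Side).

SSS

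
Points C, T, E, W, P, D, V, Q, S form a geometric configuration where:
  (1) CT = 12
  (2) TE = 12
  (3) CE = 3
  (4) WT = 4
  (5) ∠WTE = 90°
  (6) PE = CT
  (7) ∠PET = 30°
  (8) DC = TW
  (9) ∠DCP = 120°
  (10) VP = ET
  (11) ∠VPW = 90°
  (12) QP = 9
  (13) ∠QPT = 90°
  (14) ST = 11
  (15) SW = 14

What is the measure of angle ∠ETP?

From the given relations: PE = CT = 12.
Step 1: By the law of cosines on triangle TEP: TP² = 12² + 12² − 2·12·12·cos(30°) = 38.58, so TP ≈ 6.21.
Step 2: By the inverse law of cosines on triangle ETP: cos(∠ETP) = (12² + 6.21² − 12²) / (2·12·6.21) = 38.58/149.08 = 0.2588, so ∠ETP = 75°.

Therefore, the measure of angle ∠ETP = 75°.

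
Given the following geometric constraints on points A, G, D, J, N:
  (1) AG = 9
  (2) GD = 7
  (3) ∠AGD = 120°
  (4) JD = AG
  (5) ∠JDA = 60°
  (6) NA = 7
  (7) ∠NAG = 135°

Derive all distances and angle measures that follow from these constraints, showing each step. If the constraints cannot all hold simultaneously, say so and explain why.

The constraints are consistent.

From the given relations:
  JD = AG = 9

Step 1: From AG = 9, GD = 7, and ∠AGD = 120°, by the law of cosines:
  AD² = AG² + GD² - 2·AG·GD·cos(120°) = 81 + 49 + 63 = 193
  AD = √193

Step 2: From GA = 9, AN = 7, and ∠GAN = 135°, by the law of cosines:
  GN² = GA² + AN² - 2·GA·AN·cos(135°) = 81 + 49 + 89.1 = 219.1
  GN ≈ 14.8

Step 3: From AD = √193, DJ = 9, and ∠ADJ = 60°, by the law of cosines:
  AJ² = AD² + DJ² - 2·AD·DJ·cos(60°) = 193 + 81 - 125 = 149
  AJ ≈ 12.21

Step 4: From AD = √193, AG = 9, DG = 7, by the inverse law of cosines:
  cos(∠DAG) = (AD² + AG² - DG²) / (2·AD·AG)
  ∠DAG = 25.87°

Step 5: From GA = 9, GN = 14.8, AN = 7, by the inverse law of cosines:
  cos(∠AGN) = (GA² + GN² - AN²) / (2·GA·GN)
  ∠AGN = 19.54°

Step 6: From DA = √193, DG = 7, AG = 9, by the inverse law of cosines:
  cos(∠ADG) = (DA² + DG² - AG²) / (2·DA·DG)
  ∠ADG = 34.13°

Step 7: From NA = 7, NG = 14.8, AG = 9, by the inverse law of cosines:
  cos(∠ANG) = (NA² + NG² - AG²) / (2·NA·NG)
  ∠ANG = 25.46°

Step 8: From AD = √193, AJ = 12.21, DJ = 9, by the inverse law of cosines:
  cos(∠DAJ) = (AD² + AJ² - DJ²) / (2·AD·AJ)
  ∠DAJ = 39.69°

Step 9: From JA = 12.21, JD = 9, AD = √193, by the inverse law of cosines:
  cos(∠AJD) = (JA² + JD² - AD²) / (2·JA·JD)
  ∠AJD = 80.31°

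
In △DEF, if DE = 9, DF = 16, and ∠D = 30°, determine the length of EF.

When two sides and the included angle are known, the law of cosines gives the third side.
c^2 = a^2 + b^2 - 2ab cos(C) generalizes the Pythagorean theorem to non-right triangles.
Here: EF^2 = 81 + 256 - 288*(sqrt(3)/2) = 337 - 144*sqrt(3)
EF = sqrt(337 - 144*sqrt(3))

sqrt(337 - 144*sqrt(3))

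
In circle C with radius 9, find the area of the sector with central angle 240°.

The full circle has area πr² = π(9)² = 81*pi.
The sector covers 240° out of 360°, a fraction of 2/3.
Sector area = 81*pi × 2/3 = 54*pi.

54*pi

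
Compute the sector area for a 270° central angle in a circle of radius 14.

Sector area = π(14²)(3/4) = 147*pi

147*pi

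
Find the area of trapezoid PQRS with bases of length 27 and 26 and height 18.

Area = (27 + 26) * 18 / 2 = 954 / 2 = 477

477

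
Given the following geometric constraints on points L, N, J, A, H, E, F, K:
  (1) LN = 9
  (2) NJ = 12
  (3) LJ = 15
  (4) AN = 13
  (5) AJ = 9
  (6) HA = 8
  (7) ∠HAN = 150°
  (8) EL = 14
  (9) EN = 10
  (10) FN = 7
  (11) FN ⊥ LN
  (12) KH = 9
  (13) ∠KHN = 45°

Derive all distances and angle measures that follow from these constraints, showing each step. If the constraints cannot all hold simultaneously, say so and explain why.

The constraints are consistent.

Step 1: From LN = 9, NF = 7, and ∠LNF = 90°, by the law of cosines:
  LF² = LN² + NF² - 2·LN·NF·cos(90°) = 81 + 49 - 0 = 130
  LF = √130

Step 2: From NA = 13, AH = 8, and ∠NAH = 150°, by the law of cosines:
  NH² = NA² + AH² - 2·NA·AH·cos(150°) = 169 + 64 + 180.1 = 413.1
  NH ≈ 20.33

Step 3: From LE = 14, LN = 9, EN = 10, by the inverse law of cosines:
  cos(∠ELN) = (LE² + LN² - EN²) / (2·LE·LN)
  ∠ELN = 45.38°

Step 4: From LJ = 15, LN = 9, JN = 12, by the inverse law of cosines:
  cos(∠JLN) = (LJ² + LN² - JN²) / (2·LJ·LN)
  ∠JLN = 53.13°

Step 5: From NA = 13, NJ = 12, AJ = 9, by the inverse law of cosines:
  cos(∠ANJ) = (NA² + NJ² - AJ²) / (2·NA·NJ)
  ∠ANJ = 41.96°

Step 6: From NE = 10, NL = 9, EL = 14, by the inverse law of cosines:
  cos(∠ENL) = (NE² + NL² - EL²) / (2·NE·NL)
  ∠ENL = 94.78°

Step 7: From NJ = 12, NL = 9, JL = 15, by the inverse law of cosines:
  cos(∠JNL) = (NJ² + NL² - JL²) / (2·NJ·NL)
  ∠JNL = 90°

Step 8: From JA = 9, JN = 12, AN = 13, by the inverse law of cosines:
  cos(∠AJN) = (JA² + JN² - AN²) / (2·JA·JN)
  ∠AJN = 74.97°

Step 9: From JL = 15, JN = 12, LN = 9, by the inverse law of cosines:
  cos(∠LJN) = (JL² + JN² - LN²) / (2·JL·JN)
  ∠LJN = 36.87°

Step 10: From AJ = 9, AN = 13, JN = 12, by the inverse law of cosines:
  cos(∠JAN) = (AJ² + AN² - JN²) / (2·AJ·AN)
  ∠JAN = 63.06°

Step 11: From EL = 14, EN = 10, LN = 9, by the inverse law of cosines:
  cos(∠LEN) = (EL² + EN² - LN²) / (2·EL·EN)
  ∠LEN = 39.84°

Step 12: From NH = 20.33, HK = 9, and ∠NHK = 45°, by the law of cosines:
  NK² = NH² + HK² - 2·NH·HK·cos(45°) = 413.1 + 81 - 258.7 = 235.4
  NK ≈ 15.34

Step 13: From LF = √130, LN = 9, FN = 7, by the inverse law of cosines:
  cos(∠FLN) = (LF² + LN² - FN²) / (2·LF·LN)
  ∠FLN = 37.87°

Step 14: From NA = 13, NH = 20.33, AH = 8, by the inverse law of cosines:
  cos(∠ANH) = (NA² + NH² - AH²) / (2·NA·NH)
  ∠ANH = 11.35°

Step 15: From HA = 8, HN = 20.33, AN = 13, by the inverse law of cosines:
  cos(∠AHN) = (HA² + HN² - AN²) / (2·HA·HN)
  ∠AHN = 18.65°

Step 16: From FL = √130, FN = 7, LN = 9, by the inverse law of cosines:
  cos(∠LFN) = (FL² + FN² - LN²) / (2·FL·FN)
  ∠LFN = 52.13°

Step 17: From NH = 20.33, NK = 15.34, HK = 9, by the inverse law of cosines:
  cos(∠HNK) = (NH² + NK² - HK²) / (2·NH·NK)
  ∠HNK = 24.5°

Step 18: From KH = 9, KN = 15.34, HN = 20.33, by the inverse law of cosines:
  cos(∠HKN) = (KH² + KN² - HN²) / (2·KH·KN)
  ∠HKN = 110.5°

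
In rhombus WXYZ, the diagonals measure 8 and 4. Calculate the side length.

The diagonals of a rhombus bisect each other at right angles.
Half-diagonals: 8/2 = 4 and 4/2 = 2
side = sqrt(4^2 + 2^2)
side = sqrt(16 + 4)
side = sqrt(20) = 2*sqrt(5)

2*sqrt(5)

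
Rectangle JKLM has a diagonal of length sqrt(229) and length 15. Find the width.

Using the Pythagorean theorem: d^2 = a^2 + b^2
b^2 = d^2 - a^2
b^2 = 229 - 225
b^2 = 4
b = sqrt(4) = 2

2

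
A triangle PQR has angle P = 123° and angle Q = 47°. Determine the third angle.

The interior angles sum to 180°: angle R = 180 - 123 - 47 = 10°.
The triangle is obtuse (angles 123°, 47°, 10°).

10 degrees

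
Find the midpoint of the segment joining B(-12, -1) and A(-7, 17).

The midpoint is the average of the coordinates:
x: (-12 + -7)/2 = -19/2
y: (-1 + 17)/2 = 8
Midpoint = (-19/2, 8)

(-19/2, 8)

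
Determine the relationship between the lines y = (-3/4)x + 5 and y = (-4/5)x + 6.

Slope of line 1: m1 = -3/4
Slope of line 2: m2 = -4/5
m1 != m2 and m1*m2 = 3/5 != -1. Neither.

Neither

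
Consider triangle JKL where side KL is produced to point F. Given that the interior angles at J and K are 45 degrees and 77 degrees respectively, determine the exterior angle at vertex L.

The interior angle at L is 180 - 45 - 77 = 58 degrees.
The exterior angle and interior angle at L are supplementary:
Exterior angle = 180 - 58 = 122 degrees.

122 degrees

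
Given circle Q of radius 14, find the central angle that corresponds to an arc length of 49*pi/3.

The full circumference is 2πr = 28*pi.
The arc is 49*pi/3 / 28*pi = 7/12 of the full circle.
So the central angle = 7/12 × 360° = 210°.

210°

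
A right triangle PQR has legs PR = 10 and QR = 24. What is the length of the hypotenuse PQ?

PQ = sqrt(10^2 + 24^2) = sqrt(676) = 26

26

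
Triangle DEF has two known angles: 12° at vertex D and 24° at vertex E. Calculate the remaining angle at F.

By the triangle angle sum property, the three interior angles of any triangle add up to 180°.
We know angle D = 12° and angle E = 24°, so their sum is 36°.
Therefore angle F = 180° - 36° = 144°.

144 degrees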